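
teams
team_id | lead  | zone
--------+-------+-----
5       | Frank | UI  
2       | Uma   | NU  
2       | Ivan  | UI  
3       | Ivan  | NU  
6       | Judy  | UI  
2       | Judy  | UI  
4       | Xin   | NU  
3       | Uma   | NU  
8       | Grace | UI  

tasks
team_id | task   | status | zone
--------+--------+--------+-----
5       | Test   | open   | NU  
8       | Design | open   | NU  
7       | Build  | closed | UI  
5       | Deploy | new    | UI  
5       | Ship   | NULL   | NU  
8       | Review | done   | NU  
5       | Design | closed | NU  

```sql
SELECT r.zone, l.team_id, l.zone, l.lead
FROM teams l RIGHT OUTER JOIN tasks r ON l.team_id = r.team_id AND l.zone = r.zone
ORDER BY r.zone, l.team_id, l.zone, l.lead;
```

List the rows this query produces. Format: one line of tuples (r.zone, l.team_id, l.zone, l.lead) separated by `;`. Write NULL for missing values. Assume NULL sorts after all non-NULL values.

(NU, NULL, NULL, NULL); (NU, NULL, NULL, NULL); (NU, NULL, NULL, NULL); (NU, NULL, NULL, NULL); (NU, NULL, NULL, NULL); (UI, 5, UI, Frank); (UI, NULL, NULL, NULL)

RIGHT JOIN keeps every row from `tasks`; unmatched rows get NULL for `teams`'s columns.
Matching on l.team_id = r.team_id AND l.zone = r.zone.
- l row (team_id=5, zone=UI): matches 1 r row(s) → 1 output row(s).
- l row (team_id=2, zone=NU): no match.
- l row (team_id=2, zone=UI): no match.
- l row (team_id=3, zone=NU): no match.
- l row (team_id=6, zone=UI): no match.
- l row (team_id=2, zone=UI): no match.
- l row (team_id=4, zone=NU): no match.
- l row (team_id=3, zone=NU): no match.
- l row (team_id=8, zone=UI): no match.
- 6 r row(s) had no l match → kept, l columns NULL.
After projecting and ordering:
r.zone | l.team_id | l.zone | l.lead
NU | NULL | NULL | NULL
NU | NULL | NULL | NULL
NU | NULL | NULL | NULL
NU | NULL | NULL | NULL
NU | NULL | NULL | NULL
UI | 5 | UI | Frank
UI | NULL | NULL | NULL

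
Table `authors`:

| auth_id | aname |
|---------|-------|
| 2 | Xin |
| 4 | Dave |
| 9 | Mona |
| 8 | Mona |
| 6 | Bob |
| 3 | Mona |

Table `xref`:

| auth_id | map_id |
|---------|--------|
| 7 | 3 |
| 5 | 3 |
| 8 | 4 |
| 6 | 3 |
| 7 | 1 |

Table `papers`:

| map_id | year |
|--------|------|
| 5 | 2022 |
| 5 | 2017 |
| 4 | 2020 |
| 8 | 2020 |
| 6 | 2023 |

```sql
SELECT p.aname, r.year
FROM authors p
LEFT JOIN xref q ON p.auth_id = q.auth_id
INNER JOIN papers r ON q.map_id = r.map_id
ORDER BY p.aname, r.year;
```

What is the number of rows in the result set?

1

Step 1 — p LEFT JOIN q on auth_id → 6 row(s).
Then INNER JOIN `papers r` on map_id: keep only rows whose q.map_id appears in r.
Result: 1 row(s).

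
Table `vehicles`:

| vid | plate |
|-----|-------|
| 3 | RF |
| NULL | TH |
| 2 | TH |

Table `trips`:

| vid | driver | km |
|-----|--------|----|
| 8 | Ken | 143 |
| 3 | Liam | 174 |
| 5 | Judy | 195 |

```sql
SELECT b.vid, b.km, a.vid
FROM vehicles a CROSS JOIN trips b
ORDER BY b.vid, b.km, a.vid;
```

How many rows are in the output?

CROSS JOIN pairs every row of `vehicles` with every row of `trips`: 3 × 3 = 9 rows.

9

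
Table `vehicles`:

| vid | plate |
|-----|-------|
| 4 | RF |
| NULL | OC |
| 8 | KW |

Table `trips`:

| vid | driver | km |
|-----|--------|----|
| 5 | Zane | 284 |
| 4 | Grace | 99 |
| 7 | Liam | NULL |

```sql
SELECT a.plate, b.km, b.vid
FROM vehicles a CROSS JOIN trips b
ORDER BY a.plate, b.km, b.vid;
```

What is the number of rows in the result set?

9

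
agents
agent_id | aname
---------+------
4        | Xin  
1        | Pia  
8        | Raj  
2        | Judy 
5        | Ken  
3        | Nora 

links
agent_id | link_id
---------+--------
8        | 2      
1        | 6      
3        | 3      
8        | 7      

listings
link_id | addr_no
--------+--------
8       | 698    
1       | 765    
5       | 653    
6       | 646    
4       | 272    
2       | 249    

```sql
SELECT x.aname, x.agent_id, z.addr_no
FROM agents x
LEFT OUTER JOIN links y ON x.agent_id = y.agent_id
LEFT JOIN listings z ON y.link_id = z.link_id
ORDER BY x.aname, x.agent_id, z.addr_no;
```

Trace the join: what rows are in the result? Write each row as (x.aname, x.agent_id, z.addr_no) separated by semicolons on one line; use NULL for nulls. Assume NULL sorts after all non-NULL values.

Step 1 — x LEFT JOIN y on agent_id → 7 row(s).
Then LEFT JOIN `listings z` on link_id: each of those 7 rows is kept; rows whose y.link_id has no match in z get NULL for z's columns.

(Judy, 2, NULL); (Ken, 5, NULL); (Nora, 3, NULL); (Pia, 1, 646); (Raj, 8, 249); (Raj, 8, NULL); (Xin, 4, NULL)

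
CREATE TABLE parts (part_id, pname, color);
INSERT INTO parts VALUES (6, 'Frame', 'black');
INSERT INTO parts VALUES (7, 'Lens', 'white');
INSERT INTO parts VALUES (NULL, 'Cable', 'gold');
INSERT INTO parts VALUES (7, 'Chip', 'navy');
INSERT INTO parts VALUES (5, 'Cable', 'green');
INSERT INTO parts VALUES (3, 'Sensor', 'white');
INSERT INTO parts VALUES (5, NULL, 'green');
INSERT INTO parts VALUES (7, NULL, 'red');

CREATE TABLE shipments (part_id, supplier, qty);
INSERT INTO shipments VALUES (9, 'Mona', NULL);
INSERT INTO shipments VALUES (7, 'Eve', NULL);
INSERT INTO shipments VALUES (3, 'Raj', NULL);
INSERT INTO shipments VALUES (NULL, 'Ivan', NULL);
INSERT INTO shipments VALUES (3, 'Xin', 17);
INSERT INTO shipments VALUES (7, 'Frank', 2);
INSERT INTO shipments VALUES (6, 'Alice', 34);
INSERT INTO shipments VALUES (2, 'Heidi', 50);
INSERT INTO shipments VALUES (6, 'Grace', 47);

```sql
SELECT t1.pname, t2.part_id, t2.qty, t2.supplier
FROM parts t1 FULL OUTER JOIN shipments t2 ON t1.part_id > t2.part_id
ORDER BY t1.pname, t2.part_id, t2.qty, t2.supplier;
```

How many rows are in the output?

30

FULL OUTER JOIN keeps every row from both sides; unmatched rows get NULL for the other side's columns.
Matching on t1.part_id > t2.part_id. A NULL in a compared column never satisfies the condition.
Matched pairs: 25; unmatched t1 rows kept: 1; unmatched t2 rows kept: 4.
Total: 25 matched + 5 padded = 30 rows.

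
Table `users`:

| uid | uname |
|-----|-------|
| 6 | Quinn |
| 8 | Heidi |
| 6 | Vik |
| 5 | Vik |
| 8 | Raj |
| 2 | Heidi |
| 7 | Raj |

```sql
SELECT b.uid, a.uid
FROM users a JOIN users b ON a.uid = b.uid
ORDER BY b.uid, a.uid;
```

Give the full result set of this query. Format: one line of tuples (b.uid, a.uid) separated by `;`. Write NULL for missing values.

(2, 2); (5, 5); (6, 6); (6, 6); (6, 6); (6, 6); (7, 7); (8, 8); (8, 8); (8, 8); (8, 8)

INNER JOIN keeps only pairs where the ON condition holds.
Matching on a.uid = b.uid.
Matched pairs: 11.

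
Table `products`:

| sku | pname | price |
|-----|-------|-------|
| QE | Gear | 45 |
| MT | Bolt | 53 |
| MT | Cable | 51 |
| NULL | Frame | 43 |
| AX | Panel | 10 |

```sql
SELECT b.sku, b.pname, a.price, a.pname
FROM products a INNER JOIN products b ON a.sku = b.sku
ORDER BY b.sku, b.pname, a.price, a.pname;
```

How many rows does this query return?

6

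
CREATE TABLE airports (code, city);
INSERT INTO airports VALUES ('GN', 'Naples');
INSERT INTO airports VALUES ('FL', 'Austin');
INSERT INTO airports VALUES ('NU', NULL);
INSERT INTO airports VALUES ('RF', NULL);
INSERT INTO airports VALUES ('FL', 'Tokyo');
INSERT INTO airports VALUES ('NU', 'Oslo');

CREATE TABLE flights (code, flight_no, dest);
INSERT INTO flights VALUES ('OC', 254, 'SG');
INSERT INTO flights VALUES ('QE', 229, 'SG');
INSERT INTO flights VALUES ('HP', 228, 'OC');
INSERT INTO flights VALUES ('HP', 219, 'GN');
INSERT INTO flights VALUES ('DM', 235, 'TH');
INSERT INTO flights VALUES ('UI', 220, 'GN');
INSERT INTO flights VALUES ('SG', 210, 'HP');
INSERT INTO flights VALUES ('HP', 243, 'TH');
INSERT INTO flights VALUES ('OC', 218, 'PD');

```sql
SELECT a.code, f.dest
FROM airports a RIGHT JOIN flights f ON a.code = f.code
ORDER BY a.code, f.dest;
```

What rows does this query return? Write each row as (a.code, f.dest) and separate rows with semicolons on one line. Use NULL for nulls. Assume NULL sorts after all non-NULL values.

(NULL, GN); (NULL, GN); (NULL, HP); (NULL, OC); (NULL, PD); (NULL, SG); (NULL, SG); (NULL, TH); (NULL, TH)

RIGHT JOIN keeps every row from `flights`; unmatched rows get NULL for `airports`'s columns.
Matching on a.code = f.code.
- a row (code=GN): no match.
- a row (code=FL): no match.
- a row (code=NU): no match.
- a row (code=RF): no match.
- a row (code=FL): no match.
- a row (code=NU): no match.
- 9 f row(s) had no a match → kept, a columns NULL.
After projecting and ordering:
a.code | f.dest
NULL | GN
NULL | GN
NULL | HP
NULL | OC
NULL | PD
NULL | SG
NULL | SG
NULL | TH
NULL | TH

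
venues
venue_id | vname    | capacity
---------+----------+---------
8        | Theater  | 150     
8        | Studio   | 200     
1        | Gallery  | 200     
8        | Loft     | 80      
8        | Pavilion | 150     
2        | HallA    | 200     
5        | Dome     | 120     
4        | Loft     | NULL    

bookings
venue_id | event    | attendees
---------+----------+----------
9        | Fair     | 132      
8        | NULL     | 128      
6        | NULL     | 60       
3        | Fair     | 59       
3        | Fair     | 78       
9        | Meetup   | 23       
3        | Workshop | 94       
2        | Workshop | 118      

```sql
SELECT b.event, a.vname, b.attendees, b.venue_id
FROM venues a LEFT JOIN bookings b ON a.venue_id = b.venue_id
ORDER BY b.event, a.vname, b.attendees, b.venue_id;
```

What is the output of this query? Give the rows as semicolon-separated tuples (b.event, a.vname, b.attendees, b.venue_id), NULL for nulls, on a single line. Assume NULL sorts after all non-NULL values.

(Workshop, HallA, 118, 2); (NULL, Dome, NULL, NULL); (NULL, Gallery, NULL, NULL); (NULL, Loft, 128, 8); (NULL, Loft, NULL, NULL); (NULL, Pavilion, 128, 8); (NULL, Studio, 128, 8); (NULL, Theater, 128, 8)

LEFT JOIN keeps every row from `venues`; unmatched rows get NULL for `bookings`'s columns.
Matching on a.venue_id = b.venue_id.
- a[0] venue_id=8 → 1 match(es) in b → 1 row(s).
- a[1] venue_id=8 → 1 match(es) in b → 1 row(s).
- a[2] venue_id=1 → no match; kept with NULLs on the b side.
- a[3] venue_id=8 → 1 match(es) in b → 1 row(s).
- a[4] venue_id=8 → 1 match(es) in b → 1 row(s).
- a[5] venue_id=2 → 1 match(es) in b → 1 row(s).
- a[6] venue_id=5 → no match; kept with NULLs on the b side.
- a[7] venue_id=4 → no match; kept with NULLs on the b side.
After projecting and ordering:
b.event | a.vname | b.attendees | b.venue_id
Workshop | HallA | 118 | 2
NULL | Dome | NULL | NULL
NULL | Gallery | NULL | NULL
NULL | Loft | 128 | 8
NULL | Loft | NULL | NULL
NULL | Pavilion | 128 | 8
NULL | Studio | 128 | 8
NULL | Theater | 128 | 8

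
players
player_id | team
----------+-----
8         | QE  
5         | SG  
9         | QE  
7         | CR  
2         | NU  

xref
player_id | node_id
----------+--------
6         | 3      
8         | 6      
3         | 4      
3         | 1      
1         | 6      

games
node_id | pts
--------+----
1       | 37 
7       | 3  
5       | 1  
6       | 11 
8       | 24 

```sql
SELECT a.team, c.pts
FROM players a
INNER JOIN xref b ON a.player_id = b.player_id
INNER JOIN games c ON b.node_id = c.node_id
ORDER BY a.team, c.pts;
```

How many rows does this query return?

1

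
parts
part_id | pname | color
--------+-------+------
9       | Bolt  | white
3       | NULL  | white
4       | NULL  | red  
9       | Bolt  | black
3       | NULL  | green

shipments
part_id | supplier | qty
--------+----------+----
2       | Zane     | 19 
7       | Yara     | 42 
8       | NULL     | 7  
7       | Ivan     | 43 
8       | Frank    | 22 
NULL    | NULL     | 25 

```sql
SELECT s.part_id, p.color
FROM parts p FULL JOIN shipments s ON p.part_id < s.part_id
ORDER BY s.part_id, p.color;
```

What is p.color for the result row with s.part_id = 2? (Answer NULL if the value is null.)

FULL OUTER JOIN keeps every row from both sides; unmatched rows get NULL for the other side's columns.
Matching on p.part_id < s.part_id. A NULL in a compared column never satisfies the condition.
Matched pairs: 12; unmatched p rows kept: 2; unmatched s rows kept: 2.

NULL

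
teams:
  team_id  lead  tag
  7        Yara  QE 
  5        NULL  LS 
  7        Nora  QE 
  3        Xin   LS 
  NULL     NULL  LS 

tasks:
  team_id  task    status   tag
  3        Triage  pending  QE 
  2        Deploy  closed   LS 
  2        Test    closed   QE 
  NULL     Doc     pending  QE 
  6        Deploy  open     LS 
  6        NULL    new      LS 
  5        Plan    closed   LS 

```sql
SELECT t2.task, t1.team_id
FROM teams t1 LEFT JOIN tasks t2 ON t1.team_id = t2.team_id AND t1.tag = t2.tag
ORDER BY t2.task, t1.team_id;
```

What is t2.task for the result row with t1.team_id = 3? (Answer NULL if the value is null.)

NULL

LEFT JOIN keeps every row from `teams`; unmatched rows get NULL for `tasks`'s columns.
Matching on t1.team_id = t2.team_id AND t1.tag = t2.tag. A NULL in a compared column never satisfies the condition.
- t1 row (team_id=7, tag=QE): no match → kept, t2 columns NULL.
- t1 row (team_id=5, tag=LS): matches 1 t2 row(s) → 1 output row(s).
- t1 row (team_id=7, tag=QE): no match → kept, t2 columns NULL.
- t1 row (team_id=3, tag=LS): no match → kept, t2 columns NULL.
- t1 row (team_id=NULL, tag=LS): no match → kept, t2 columns NULL.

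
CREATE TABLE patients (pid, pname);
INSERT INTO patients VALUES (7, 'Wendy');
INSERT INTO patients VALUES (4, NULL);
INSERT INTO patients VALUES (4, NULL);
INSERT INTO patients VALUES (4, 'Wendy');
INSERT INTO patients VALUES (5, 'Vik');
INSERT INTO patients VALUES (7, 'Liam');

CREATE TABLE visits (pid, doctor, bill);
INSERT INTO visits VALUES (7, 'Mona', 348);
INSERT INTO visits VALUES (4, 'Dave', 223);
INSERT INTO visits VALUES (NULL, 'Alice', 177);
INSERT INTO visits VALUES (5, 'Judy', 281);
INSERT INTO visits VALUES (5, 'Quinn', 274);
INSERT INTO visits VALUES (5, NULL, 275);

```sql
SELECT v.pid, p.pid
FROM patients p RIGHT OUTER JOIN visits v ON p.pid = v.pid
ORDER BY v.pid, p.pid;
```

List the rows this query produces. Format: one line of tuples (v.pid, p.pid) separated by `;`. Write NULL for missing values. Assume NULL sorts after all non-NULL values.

(4, 4); (4, 4); (4, 4); (5, 5); (5, 5); (5, 5); (7, 7); (7, 7); (NULL, NULL)

RIGHT JOIN keeps every row from `visits`; unmatched rows get NULL for `patients`'s columns.
Matching on p.pid = v.pid. A NULL in a compared column never satisfies the condition.
- p row (pid=7): matches 1 v row(s) → 1 output row(s).
- p row (pid=4): matches 1 v row(s) → 1 output row(s).
- p row (pid=4): matches 1 v row(s) → 1 output row(s).
- p row (pid=4): matches 1 v row(s) → 1 output row(s).
- p row (pid=5): matches 3 v row(s) → 3 output row(s).
- p row (pid=7): matches 1 v row(s) → 1 output row(s).
- plus 1 unmatched v row(s), each kept with NULL p columns.
After projecting and ordering:
v.pid | p.pid
4 | 4
4 | 4
4 | 4
5 | 5
5 | 5
5 | 5
7 | 7
7 | 7
NULL | NULL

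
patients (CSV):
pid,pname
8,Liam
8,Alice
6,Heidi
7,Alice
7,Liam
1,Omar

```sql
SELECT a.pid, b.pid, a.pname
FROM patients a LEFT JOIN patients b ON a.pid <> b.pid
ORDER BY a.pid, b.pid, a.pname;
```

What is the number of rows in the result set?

26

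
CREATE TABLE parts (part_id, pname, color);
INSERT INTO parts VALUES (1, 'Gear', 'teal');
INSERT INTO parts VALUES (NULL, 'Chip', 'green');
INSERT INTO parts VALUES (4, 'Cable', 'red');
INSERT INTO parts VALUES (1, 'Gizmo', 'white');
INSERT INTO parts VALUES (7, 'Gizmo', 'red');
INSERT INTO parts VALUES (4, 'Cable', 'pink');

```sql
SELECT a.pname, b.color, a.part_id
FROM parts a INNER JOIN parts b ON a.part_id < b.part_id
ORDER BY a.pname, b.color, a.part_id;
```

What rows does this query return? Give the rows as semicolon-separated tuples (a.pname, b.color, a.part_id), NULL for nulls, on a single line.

INNER JOIN keeps only pairs where the ON condition holds.
Matching on a.part_id < b.part_id. A NULL in a compared column never satisfies the condition.
- a (part_id=1) pairs with 3 row(s) of b.
- a (part_id=NULL) has no partner → excluded.
- a (part_id=4) pairs with 1 row(s) of b.
- a (part_id=1) pairs with 3 row(s) of b.
- a (part_id=7) has no partner → excluded.
- a (part_id=4) pairs with 1 row(s) of b.
After projecting and ordering:
a.pname | b.color | a.part_id
Cable | red | 4
Cable | red | 4
Gear | pink | 1
Gear | red | 1
Gear | red | 1
Gizmo | pink | 1
Gizmo | red | 1
Gizmo | red | 1

(Cable, red, 4); (Cable, red, 4); (Gear, pink, 1); (Gear, red, 1); (Gear, red, 1); (Gizmo, pink, 1); (Gizmo, red, 1); (Gizmo, red, 1)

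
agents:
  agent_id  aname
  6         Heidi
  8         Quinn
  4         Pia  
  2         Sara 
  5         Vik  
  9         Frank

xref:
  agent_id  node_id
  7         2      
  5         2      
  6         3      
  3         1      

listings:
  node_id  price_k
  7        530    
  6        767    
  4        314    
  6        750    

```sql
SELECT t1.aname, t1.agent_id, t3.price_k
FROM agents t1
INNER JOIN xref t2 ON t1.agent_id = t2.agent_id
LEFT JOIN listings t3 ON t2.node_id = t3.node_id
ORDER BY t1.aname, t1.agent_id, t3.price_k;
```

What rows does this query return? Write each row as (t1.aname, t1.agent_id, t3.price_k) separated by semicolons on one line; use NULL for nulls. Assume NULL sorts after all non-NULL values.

(Heidi, 6, NULL); (Vik, 5, NULL)

Joins associate left-to-right: agents INNER JOIN xref on agent_id gives 2 intermediate row(s).
Then LEFT JOIN `listings t3` on node_id: each of those 2 rows is kept; rows whose t2.node_id has no match in t3 get NULL for t3's columns.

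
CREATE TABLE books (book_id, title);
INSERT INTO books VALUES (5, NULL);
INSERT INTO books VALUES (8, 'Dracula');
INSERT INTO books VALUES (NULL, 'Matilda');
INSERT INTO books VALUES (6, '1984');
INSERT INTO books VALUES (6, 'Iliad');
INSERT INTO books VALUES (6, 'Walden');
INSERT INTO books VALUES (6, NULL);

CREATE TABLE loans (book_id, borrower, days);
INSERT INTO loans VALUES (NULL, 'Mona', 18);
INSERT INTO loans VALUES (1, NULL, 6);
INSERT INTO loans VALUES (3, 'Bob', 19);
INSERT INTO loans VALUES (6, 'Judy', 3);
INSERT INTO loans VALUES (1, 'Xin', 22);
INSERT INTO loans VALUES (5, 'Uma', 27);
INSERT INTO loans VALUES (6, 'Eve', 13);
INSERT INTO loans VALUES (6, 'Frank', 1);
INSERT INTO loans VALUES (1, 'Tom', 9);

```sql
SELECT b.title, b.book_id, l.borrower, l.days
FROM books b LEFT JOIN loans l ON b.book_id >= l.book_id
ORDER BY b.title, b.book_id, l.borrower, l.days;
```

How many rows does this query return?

46

LEFT JOIN keeps every row from `books`; unmatched rows get NULL for `loans`'s columns.
Matching on b.book_id >= l.book_id. A NULL in a compared column never satisfies the condition.
Matched pairs: 45; unmatched b rows kept: 1.
Total: 45 matched + 1 padded = 46 rows.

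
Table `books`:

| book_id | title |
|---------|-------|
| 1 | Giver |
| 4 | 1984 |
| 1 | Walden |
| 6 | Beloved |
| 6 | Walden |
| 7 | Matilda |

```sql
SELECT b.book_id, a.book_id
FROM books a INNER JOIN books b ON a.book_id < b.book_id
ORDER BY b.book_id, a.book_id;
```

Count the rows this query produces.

13

INNER JOIN keeps only pairs where the ON condition holds.
Matching on a.book_id < b.book_id.
- a row (book_id=1): matches 4 b row(s) → 4 output row(s).
- a row (book_id=4): matches 3 b row(s) → 3 output row(s).
- a row (book_id=1): matches 4 b row(s) → 4 output row(s).
- a row (book_id=6): matches 1 b row(s) → 1 output row(s).
- a row (book_id=6): matches 1 b row(s) → 1 output row(s).
- a row (book_id=7): no match → dropped.
Total: 13 rows.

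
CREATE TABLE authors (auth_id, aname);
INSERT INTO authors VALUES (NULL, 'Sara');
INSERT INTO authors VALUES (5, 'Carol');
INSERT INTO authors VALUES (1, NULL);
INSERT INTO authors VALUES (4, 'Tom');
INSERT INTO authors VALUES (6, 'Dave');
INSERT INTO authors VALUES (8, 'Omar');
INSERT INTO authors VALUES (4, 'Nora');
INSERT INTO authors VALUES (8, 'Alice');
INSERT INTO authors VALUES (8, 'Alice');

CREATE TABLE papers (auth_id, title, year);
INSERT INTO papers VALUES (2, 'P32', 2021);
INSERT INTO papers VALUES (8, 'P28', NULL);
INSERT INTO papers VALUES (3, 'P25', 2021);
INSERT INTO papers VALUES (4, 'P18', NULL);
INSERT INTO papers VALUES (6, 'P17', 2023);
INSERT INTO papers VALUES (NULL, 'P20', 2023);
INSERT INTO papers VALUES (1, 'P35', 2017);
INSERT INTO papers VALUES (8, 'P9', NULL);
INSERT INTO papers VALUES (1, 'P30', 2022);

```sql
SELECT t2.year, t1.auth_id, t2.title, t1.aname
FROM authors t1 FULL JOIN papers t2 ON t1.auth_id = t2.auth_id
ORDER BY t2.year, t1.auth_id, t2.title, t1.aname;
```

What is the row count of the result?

FULL OUTER JOIN keeps every row from both sides; unmatched rows get NULL for the other side's columns.
Matching on t1.auth_id = t2.auth_id. A NULL in a compared column never satisfies the condition.
- t1 row (auth_id=NULL): no match → kept, t2 columns NULL.
- t1 row (auth_id=5): no match → kept, t2 columns NULL.
- t1 row (auth_id=1): matches 2 t2 row(s) → 2 output row(s).
- t1 row (auth_id=4): matches 1 t2 row(s) → 1 output row(s).
- t1 row (auth_id=6): matches 1 t2 row(s) → 1 output row(s).
- t1 row (auth_id=8): matches 2 t2 row(s) → 2 output row(s).
- t1 row (auth_id=4): matches 1 t2 row(s) → 1 output row(s).
- t1 row (auth_id=8): matches 2 t2 row(s) → 2 output row(s).
- t1 row (auth_id=8): matches 2 t2 row(s) → 2 output row(s).
- 3 t2 row(s) had no t1 match → kept, t1 columns NULL.
Total: 11 matched + 5 padded = 16 rows.

16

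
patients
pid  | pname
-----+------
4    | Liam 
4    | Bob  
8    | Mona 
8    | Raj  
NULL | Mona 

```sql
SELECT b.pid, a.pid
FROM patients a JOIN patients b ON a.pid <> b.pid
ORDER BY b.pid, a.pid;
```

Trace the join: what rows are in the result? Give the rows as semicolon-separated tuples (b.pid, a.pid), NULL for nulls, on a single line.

(4, 8); (4, 8); (4, 8); (4, 8); (8, 4); (8, 4); (8, 4); (8, 4)

INNER JOIN keeps only pairs where the ON condition holds.
Matching on a.pid <> b.pid. A NULL in a compared column never satisfies the condition.
- a[0] pid=4 → 2 match(es) in b → 2 row(s).
- a[1] pid=4 → 2 match(es) in b → 2 row(s).
- a[2] pid=8 → 2 match(es) in b → 2 row(s).
- a[3] pid=8 → 2 match(es) in b → 2 row(s).
- a[4] pid=NULL → no match; dropped.
After projecting and ordering:
b.pid | a.pid
4 | 8
4 | 8
4 | 8
4 | 8
8 | 4
8 | 4
8 | 4
8 | 4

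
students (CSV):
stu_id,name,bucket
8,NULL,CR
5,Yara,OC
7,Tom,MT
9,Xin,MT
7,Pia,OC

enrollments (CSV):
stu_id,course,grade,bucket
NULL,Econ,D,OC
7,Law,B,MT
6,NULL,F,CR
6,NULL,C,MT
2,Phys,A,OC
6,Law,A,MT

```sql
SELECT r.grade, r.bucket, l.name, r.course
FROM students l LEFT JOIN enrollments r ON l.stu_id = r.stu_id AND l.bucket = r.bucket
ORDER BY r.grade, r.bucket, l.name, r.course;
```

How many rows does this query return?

LEFT JOIN keeps every row from `students`; unmatched rows get NULL for `enrollments`'s columns.
Matching on l.stu_id = r.stu_id AND l.bucket = r.bucket. A NULL in a compared column never satisfies the condition.
- l row (stu_id=8, bucket=CR): no match → kept, r columns NULL.
- l row (stu_id=5, bucket=OC): no match → kept, r columns NULL.
- l row (stu_id=7, bucket=MT): matches 1 r row(s) → 1 output row(s).
- l row (stu_id=9, bucket=MT): no match → kept, r columns NULL.
- l row (stu_id=7, bucket=OC): no match → kept, r columns NULL.
Total: 1 matched + 4 padded = 5 rows.

5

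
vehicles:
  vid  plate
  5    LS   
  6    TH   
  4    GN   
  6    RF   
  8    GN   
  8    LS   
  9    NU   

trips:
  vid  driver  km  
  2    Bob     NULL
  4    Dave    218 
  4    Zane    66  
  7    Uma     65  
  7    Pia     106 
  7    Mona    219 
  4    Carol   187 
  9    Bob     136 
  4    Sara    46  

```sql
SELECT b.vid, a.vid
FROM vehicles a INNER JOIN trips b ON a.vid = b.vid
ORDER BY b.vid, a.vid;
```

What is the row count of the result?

5

INNER JOIN keeps only pairs where the ON condition holds.
Matching on a.vid = b.vid.
- a[0] vid=5 → no match; dropped.
- a[1] vid=6 → no match; dropped.
- a[2] vid=4 → 4 match(es) in b → 4 row(s).
- a[3] vid=6 → no match; dropped.
- a[4] vid=8 → no match; dropped.
- a[5] vid=8 → no match; dropped.
- a[6] vid=9 → 1 match(es) in b → 1 row(s).
Total: 5 rows.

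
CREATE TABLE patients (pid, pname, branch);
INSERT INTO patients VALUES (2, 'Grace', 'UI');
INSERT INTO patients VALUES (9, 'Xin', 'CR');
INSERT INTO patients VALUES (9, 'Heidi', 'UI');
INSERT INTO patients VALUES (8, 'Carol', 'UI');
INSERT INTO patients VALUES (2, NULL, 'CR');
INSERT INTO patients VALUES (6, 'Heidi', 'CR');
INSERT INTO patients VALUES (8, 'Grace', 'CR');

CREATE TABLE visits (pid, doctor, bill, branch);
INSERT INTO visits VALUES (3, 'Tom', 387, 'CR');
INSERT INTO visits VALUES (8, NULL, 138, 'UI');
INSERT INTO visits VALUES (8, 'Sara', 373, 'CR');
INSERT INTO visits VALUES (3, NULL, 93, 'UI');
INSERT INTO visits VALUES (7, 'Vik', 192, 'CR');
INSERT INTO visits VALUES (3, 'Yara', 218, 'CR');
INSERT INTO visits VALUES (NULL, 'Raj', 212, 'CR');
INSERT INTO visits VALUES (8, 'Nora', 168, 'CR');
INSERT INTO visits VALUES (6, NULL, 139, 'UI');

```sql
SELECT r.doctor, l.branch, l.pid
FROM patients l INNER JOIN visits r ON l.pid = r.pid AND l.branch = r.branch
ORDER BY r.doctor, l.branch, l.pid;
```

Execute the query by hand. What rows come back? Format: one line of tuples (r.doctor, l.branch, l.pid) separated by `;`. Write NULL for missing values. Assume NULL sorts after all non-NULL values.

INNER JOIN keeps only pairs where the ON condition holds.
Matching on l.pid = r.pid AND l.branch = r.branch. A NULL in a compared column never satisfies the condition.
- l[0] pid=2, branch=UI → no match; dropped.
- l[1] pid=9, branch=CR → no match; dropped.
- l[2] pid=9, branch=UI → no match; dropped.
- l[3] pid=8, branch=UI → 1 match(es) in r → 1 row(s).
- l[4] pid=2, branch=CR → no match; dropped.
- l[5] pid=6, branch=CR → no match; dropped.
- l[6] pid=8, branch=CR → 2 match(es) in r → 2 row(s).
After projecting and ordering:
r.doctor | l.branch | l.pid
Nora | CR | 8
Sara | CR | 8
NULL | UI | 8

(Nora, CR, 8); (Sara, CR, 8); (NULL, UI, 8)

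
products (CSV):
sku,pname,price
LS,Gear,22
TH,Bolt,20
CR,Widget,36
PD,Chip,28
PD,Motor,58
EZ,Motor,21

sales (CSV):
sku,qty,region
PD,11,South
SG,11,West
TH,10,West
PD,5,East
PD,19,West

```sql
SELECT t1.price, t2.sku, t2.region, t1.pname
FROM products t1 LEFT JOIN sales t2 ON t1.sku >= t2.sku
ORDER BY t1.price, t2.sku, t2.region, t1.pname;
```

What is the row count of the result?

14

LEFT JOIN keeps every row from `products`; unmatched rows get NULL for `sales`'s columns.
Matching on t1.sku >= t2.sku.
- sku=LS: no t2 row matches, row kept with t2 columns NULL.
- sku=TH: 5 matching t2 row(s), so 5 row(s) emitted.
- sku=CR: no t2 row matches, row kept with t2 columns NULL.
- sku=PD: 3 matching t2 row(s), so 3 row(s) emitted.
- sku=PD: 3 matching t2 row(s), so 3 row(s) emitted.
- sku=EZ: no t2 row matches, row kept with t2 columns NULL.
Total: 11 matched + 3 padded = 14 rows.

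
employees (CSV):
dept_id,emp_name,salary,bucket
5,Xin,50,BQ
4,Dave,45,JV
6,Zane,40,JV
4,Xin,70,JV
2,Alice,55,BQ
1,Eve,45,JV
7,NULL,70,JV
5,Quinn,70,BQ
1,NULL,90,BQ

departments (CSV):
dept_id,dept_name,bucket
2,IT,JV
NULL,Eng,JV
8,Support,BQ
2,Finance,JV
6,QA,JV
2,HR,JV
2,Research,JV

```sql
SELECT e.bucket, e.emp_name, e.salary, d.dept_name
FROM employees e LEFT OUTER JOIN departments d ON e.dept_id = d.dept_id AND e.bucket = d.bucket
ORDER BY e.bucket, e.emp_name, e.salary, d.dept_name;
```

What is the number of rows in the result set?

9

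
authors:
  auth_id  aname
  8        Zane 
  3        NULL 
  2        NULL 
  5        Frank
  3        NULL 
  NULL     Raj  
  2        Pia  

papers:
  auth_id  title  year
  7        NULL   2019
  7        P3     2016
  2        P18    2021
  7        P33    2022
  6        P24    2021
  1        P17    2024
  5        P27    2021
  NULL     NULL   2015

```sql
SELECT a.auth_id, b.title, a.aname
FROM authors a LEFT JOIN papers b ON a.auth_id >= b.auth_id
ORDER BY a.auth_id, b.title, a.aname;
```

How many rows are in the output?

19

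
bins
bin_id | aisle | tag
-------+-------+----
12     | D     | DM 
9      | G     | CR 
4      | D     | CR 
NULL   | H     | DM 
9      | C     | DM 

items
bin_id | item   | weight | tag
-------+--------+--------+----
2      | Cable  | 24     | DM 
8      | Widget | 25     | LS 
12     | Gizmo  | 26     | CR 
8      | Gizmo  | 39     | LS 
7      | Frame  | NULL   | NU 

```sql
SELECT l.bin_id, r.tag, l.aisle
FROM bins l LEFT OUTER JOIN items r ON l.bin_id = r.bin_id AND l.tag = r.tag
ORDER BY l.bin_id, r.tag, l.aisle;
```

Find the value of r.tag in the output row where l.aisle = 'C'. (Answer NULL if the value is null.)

LEFT JOIN keeps every row from `bins`; unmatched rows get NULL for `items`'s columns.
Matching on l.bin_id = r.bin_id AND l.tag = r.tag. A NULL in a compared column never satisfies the condition.
- l row (bin_id=12, tag=DM): no match → kept, r columns NULL.
- l row (bin_id=9, tag=CR): no match → kept, r columns NULL.
- l row (bin_id=4, tag=CR): no match → kept, r columns NULL.
- l row (bin_id=NULL, tag=DM): no match → kept, r columns NULL.
- l row (bin_id=9, tag=DM): no match → kept, r columns NULL.

NULL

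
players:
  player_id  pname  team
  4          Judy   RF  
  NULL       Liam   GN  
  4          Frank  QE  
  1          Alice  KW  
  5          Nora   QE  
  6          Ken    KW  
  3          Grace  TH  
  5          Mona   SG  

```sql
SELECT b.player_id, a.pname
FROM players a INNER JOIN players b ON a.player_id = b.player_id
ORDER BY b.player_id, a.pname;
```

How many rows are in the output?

11

INNER JOIN keeps only pairs where the ON condition holds.
Matching on a.player_id = b.player_id. A NULL in a compared column never satisfies the condition.
Matched pairs: 11.
Total: 11 rows.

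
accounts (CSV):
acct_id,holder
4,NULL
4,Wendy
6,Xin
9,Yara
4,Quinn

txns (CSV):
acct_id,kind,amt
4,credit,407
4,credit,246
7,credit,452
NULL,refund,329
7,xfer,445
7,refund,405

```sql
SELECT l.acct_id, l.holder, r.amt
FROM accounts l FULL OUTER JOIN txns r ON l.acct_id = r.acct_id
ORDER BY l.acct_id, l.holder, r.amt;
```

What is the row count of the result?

12

FULL OUTER JOIN keeps every row from both sides; unmatched rows get NULL for the other side's columns.
Matching on l.acct_id = r.acct_id. A NULL in a compared column never satisfies the condition.
- acct_id=4: 2 matching r row(s), so 2 row(s) emitted.
- acct_id=4: 2 matching r row(s), so 2 row(s) emitted.
- acct_id=6: no r row matches, row kept with r columns NULL.
- acct_id=9: no r row matches, row kept with r columns NULL.
- acct_id=4: 2 matching r row(s), so 2 row(s) emitted.
- plus 4 unmatched r row(s), each kept with NULL l columns.
Total: 6 matched + 6 padded = 12 rows.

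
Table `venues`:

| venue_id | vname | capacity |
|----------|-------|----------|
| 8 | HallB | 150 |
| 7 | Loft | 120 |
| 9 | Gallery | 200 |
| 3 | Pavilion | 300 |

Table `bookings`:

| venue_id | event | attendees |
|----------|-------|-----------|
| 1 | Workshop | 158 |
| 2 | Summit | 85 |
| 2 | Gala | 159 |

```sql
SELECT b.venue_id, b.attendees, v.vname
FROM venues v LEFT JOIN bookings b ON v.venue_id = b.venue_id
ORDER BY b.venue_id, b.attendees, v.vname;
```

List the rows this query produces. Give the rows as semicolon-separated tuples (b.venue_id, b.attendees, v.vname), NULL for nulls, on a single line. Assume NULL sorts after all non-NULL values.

(NULL, NULL, Gallery); (NULL, NULL, HallB); (NULL, NULL, Loft); (NULL, NULL, Pavilion)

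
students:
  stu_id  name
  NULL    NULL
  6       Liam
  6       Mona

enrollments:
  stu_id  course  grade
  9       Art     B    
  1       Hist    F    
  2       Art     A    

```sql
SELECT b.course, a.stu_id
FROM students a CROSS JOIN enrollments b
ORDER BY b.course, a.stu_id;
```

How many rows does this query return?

CROSS JOIN pairs every row of `students` with every row of `enrollments`: 3 × 3 = 9 rows.

9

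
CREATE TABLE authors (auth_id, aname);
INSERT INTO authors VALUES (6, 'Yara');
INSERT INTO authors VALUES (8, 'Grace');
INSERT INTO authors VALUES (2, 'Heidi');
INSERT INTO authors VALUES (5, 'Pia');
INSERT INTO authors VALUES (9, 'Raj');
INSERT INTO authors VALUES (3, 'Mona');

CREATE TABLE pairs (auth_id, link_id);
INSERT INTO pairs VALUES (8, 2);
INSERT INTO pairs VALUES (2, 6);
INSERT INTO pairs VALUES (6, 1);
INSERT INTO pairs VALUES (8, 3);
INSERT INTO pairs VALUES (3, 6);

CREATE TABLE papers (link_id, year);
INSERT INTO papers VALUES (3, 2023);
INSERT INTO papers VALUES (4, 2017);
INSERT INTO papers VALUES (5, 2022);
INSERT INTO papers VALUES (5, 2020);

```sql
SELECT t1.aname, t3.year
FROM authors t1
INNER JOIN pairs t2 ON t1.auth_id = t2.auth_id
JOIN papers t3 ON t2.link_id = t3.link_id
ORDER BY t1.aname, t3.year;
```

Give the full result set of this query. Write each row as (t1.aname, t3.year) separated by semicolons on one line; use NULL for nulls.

(Grace, 2023)

Step 1 — t1 INNER JOIN t2 on auth_id → 5 row(s).
Then INNER JOIN `papers t3` on link_id: keep only rows whose t2.link_id appears in t3.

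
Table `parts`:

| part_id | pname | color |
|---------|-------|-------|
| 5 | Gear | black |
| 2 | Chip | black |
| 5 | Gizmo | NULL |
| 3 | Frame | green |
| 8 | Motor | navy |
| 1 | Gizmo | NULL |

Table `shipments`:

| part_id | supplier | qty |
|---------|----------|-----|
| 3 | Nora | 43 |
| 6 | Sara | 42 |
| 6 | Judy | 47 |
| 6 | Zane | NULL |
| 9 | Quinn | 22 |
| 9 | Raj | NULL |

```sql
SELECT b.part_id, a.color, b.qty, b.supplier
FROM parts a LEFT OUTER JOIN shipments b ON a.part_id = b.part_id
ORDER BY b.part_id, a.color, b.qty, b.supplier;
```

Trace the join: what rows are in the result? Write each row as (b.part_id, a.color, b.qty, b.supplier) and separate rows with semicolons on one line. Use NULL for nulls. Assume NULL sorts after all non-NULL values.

(3, green, 43, Nora); (NULL, black, NULL, NULL); (NULL, black, NULL, NULL); (NULL, navy, NULL, NULL); (NULL, NULL, NULL, NULL); (NULL, NULL, NULL, NULL)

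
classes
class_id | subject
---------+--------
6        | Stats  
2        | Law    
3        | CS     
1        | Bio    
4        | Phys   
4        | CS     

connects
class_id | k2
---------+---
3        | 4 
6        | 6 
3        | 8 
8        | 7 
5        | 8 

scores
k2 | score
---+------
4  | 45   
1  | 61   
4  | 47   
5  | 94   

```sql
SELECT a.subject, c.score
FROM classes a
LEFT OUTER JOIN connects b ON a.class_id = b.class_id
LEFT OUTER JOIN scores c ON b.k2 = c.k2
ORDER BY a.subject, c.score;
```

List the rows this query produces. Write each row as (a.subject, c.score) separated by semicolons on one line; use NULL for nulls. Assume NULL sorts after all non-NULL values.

(Bio, NULL); (CS, 45); (CS, 47); (CS, NULL); (CS, NULL); (Law, NULL); (Phys, NULL); (Stats, NULL)

Evaluate left to right. First `classes a LEFT JOIN connects b` on class_id: 7 row(s).
Then LEFT JOIN `scores c` on k2: each of those 7 rows is kept; rows whose b.k2 has no match in c get NULL for c's columns.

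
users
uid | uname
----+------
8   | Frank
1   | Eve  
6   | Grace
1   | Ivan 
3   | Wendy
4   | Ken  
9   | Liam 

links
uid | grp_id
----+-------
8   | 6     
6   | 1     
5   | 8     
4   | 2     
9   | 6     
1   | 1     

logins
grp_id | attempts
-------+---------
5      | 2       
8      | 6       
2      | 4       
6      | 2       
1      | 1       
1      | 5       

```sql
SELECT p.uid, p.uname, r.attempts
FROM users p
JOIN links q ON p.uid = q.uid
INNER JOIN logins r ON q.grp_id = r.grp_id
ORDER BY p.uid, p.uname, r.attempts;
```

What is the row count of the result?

Evaluate left to right. First `users p INNER JOIN links q` on uid: 6 row(s).
Then INNER JOIN `logins r` on grp_id: keep only rows whose q.grp_id appears in r.
Result: 9 row(s).

9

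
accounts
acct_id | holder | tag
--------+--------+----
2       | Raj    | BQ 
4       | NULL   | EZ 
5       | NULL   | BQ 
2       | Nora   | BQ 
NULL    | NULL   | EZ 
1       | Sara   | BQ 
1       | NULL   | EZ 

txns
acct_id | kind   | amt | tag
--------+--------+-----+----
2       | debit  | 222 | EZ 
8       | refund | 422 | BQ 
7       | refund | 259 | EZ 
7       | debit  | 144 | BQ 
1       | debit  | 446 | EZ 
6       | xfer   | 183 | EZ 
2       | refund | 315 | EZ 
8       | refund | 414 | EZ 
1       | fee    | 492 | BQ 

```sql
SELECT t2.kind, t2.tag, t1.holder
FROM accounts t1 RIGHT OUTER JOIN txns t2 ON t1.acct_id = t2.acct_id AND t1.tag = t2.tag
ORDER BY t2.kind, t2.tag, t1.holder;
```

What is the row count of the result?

RIGHT JOIN keeps every row from `txns`; unmatched rows get NULL for `accounts`'s columns.
Matching on t1.acct_id = t2.acct_id AND t1.tag = t2.tag. A NULL in a compared column never satisfies the condition.
- t1 row (acct_id=2, tag=BQ): no match.
- t1 row (acct_id=4, tag=EZ): no match.
- t1 row (acct_id=5, tag=BQ): no match.
- t1 row (acct_id=2, tag=BQ): no match.
- t1 row (acct_id=NULL, tag=EZ): no match.
- t1 row (acct_id=1, tag=BQ): matches 1 t2 row(s) → 1 output row(s).
- t1 row (acct_id=1, tag=EZ): matches 1 t2 row(s) → 1 output row(s).
- 7 row(s) from t2 found no t1 partner → padded with NULL.
Total: 2 matched + 7 padded = 9 rows.

9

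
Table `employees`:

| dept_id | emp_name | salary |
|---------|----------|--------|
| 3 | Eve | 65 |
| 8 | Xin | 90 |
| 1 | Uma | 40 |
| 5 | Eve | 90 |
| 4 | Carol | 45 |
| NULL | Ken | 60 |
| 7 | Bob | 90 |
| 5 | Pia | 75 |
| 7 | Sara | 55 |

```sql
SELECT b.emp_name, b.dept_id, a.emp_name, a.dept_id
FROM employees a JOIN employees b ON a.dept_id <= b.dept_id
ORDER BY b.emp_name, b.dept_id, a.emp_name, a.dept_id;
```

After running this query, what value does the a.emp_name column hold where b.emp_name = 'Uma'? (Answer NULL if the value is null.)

Uma

INNER JOIN keeps only pairs where the ON condition holds.
Matching on a.dept_id <= b.dept_id. A NULL in a compared column never satisfies the condition.
Matched pairs: 38.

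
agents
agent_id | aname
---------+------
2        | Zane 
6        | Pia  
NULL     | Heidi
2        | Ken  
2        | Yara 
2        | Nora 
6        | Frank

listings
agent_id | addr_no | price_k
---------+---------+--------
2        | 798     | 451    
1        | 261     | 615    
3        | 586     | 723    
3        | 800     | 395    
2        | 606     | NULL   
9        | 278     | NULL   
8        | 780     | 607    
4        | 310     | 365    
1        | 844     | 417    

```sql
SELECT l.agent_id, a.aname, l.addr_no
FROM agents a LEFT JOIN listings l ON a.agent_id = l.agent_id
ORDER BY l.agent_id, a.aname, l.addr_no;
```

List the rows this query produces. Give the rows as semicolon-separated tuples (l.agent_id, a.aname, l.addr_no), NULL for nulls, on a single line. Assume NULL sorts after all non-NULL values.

(2, Ken, 606); (2, Ken, 798); (2, Nora, 606); (2, Nora, 798); (2, Yara, 606); (2, Yara, 798); (2, Zane, 606); (2, Zane, 798); (NULL, Frank, NULL); (NULL, Heidi, NULL); (NULL, Pia, NULL)

LEFT JOIN keeps every row from `agents`; unmatched rows get NULL for `listings`'s columns.
Matching on a.agent_id = l.agent_id. A NULL in a compared column never satisfies the condition.
Matched pairs: 8; unmatched a rows kept: 3.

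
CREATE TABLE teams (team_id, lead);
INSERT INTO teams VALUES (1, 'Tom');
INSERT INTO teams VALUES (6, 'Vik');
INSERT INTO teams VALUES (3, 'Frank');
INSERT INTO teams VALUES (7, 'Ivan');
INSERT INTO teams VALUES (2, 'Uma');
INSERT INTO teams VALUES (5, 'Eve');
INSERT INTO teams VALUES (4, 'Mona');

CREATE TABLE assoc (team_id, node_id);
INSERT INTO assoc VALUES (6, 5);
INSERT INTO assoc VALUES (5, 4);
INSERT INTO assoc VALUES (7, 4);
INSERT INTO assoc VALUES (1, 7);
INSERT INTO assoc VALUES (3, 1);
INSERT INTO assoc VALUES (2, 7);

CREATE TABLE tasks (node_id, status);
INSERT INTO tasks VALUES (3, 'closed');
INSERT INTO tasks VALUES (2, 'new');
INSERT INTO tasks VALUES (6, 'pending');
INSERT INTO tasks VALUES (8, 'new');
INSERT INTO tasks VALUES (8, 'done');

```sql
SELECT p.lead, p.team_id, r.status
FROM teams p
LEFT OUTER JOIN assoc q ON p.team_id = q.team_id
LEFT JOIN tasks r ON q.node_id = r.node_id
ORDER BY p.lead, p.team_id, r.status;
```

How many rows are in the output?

Evaluate left to right. First `teams p LEFT JOIN assoc q` on team_id: 7 row(s).
Then LEFT JOIN `tasks r` on node_id: each of those 7 rows is kept; rows whose q.node_id has no match in r get NULL for r's columns.
Result: 7 row(s).

7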